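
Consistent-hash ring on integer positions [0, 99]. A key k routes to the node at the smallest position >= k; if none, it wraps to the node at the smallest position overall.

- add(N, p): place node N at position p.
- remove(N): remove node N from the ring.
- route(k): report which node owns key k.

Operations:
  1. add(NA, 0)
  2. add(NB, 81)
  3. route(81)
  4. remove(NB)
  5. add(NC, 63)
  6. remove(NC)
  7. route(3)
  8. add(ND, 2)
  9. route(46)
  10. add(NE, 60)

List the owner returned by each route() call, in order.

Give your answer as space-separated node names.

Answer: NB NA NA

Derivation:
Op 1: add NA@0 -> ring=[0:NA]
Op 2: add NB@81 -> ring=[0:NA,81:NB]
Op 3: route key 81: smallest pos >= 81 is 81 -> NB
Op 4: remove NB -> ring=[0:NA]
Op 5: add NC@63 -> ring=[0:NA,63:NC]
Op 6: remove NC -> ring=[0:NA]
Op 7: route key 3: none >= 3, wrap to smallest pos 0 -> NA
Op 8: add ND@2 -> ring=[0:NA,2:ND]
Op 9: route key 46: none >= 46, wrap to smallest pos 0 -> NA
Op 10: add NE@60 -> ring=[0:NA,2:ND,60:NE]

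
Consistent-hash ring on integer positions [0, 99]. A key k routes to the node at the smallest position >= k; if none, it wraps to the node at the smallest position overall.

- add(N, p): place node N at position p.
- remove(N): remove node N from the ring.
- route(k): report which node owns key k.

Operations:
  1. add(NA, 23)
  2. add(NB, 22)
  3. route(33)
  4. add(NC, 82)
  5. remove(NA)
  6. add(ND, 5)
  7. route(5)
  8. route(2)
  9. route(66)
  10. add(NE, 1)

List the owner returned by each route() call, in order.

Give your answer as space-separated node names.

Op 1: add NA@23 -> ring=[23:NA]
Op 2: add NB@22 -> ring=[22:NB,23:NA]
Op 3: route key 33: none >= 33, wrap to smallest pos 22 -> NB
Op 4: add NC@82 -> ring=[22:NB,23:NA,82:NC]
Op 5: remove NA -> ring=[22:NB,82:NC]
Op 6: add ND@5 -> ring=[5:ND,22:NB,82:NC]
Op 7: route key 5: smallest pos >= 5 is 5 -> ND
Op 8: route key 2: smallest pos >= 2 is 5 -> ND
Op 9: route key 66: smallest pos >= 66 is 82 -> NC
Op 10: add NE@1 -> ring=[1:NE,5:ND,22:NB,82:NC]

Answer: NB ND ND NC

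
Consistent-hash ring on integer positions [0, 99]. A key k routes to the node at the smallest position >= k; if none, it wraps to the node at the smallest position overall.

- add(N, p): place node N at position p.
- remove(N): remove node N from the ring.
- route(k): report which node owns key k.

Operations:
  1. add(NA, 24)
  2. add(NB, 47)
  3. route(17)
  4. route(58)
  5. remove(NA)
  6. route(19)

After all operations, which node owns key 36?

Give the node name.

Op 1: add NA@24 -> ring=[24:NA]
Op 2: add NB@47 -> ring=[24:NA,47:NB]
Op 3: route key 17: smallest pos >= 17 is 24 -> NA
Op 4: route key 58: none >= 58, wrap to smallest pos 24 -> NA
Op 5: remove NA -> ring=[47:NB]
Op 6: route key 19: smallest pos >= 19 is 47 -> NB
Final route key 36: smallest pos >= 36 is 47 -> NB

Answer: NB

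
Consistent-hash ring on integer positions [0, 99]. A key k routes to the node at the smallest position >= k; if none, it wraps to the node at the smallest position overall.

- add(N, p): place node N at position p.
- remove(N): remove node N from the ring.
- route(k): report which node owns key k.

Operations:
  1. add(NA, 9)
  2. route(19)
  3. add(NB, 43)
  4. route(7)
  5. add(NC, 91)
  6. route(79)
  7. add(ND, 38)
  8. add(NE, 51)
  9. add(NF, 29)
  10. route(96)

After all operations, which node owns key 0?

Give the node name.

Op 1: add NA@9 -> ring=[9:NA]
Op 2: route key 19: none >= 19, wrap to smallest pos 9 -> NA
Op 3: add NB@43 -> ring=[9:NA,43:NB]
Op 4: route key 7: smallest pos >= 7 is 9 -> NA
Op 5: add NC@91 -> ring=[9:NA,43:NB,91:NC]
Op 6: route key 79: smallest pos >= 79 is 91 -> NC
Op 7: add ND@38 -> ring=[9:NA,38:ND,43:NB,91:NC]
Op 8: add NE@51 -> ring=[9:NA,38:ND,43:NB,51:NE,91:NC]
Op 9: add NF@29 -> ring=[9:NA,29:NF,38:ND,43:NB,51:NE,91:NC]
Op 10: route key 96: none >= 96, wrap to smallest pos 9 -> NA
Final route key 0: smallest pos >= 0 is 9 -> NA

Answer: NA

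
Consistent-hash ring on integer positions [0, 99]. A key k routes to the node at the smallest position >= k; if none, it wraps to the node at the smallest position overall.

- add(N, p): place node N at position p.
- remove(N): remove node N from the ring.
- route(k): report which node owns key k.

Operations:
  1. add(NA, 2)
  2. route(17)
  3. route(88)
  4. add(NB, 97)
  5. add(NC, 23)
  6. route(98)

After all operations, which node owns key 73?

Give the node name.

Op 1: add NA@2 -> ring=[2:NA]
Op 2: route key 17: none >= 17, wrap to smallest pos 2 -> NA
Op 3: route key 88: none >= 88, wrap to smallest pos 2 -> NA
Op 4: add NB@97 -> ring=[2:NA,97:NB]
Op 5: add NC@23 -> ring=[2:NA,23:NC,97:NB]
Op 6: route key 98: none >= 98, wrap to smallest pos 2 -> NA
Final route key 73: smallest pos >= 73 is 97 -> NB

Answer: NB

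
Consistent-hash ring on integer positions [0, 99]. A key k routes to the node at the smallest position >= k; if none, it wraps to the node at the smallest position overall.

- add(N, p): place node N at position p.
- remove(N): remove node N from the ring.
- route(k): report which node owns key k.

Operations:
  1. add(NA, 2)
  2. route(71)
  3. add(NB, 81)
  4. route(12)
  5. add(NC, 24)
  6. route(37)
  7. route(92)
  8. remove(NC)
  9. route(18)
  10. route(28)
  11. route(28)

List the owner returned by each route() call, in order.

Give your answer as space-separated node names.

Op 1: add NA@2 -> ring=[2:NA]
Op 2: route key 71: none >= 71, wrap to smallest pos 2 -> NA
Op 3: add NB@81 -> ring=[2:NA,81:NB]
Op 4: route key 12: smallest pos >= 12 is 81 -> NB
Op 5: add NC@24 -> ring=[2:NA,24:NC,81:NB]
Op 6: route key 37: smallest pos >= 37 is 81 -> NB
Op 7: route key 92: none >= 92, wrap to smallest pos 2 -> NA
Op 8: remove NC -> ring=[2:NA,81:NB]
Op 9: route key 18: smallest pos >= 18 is 81 -> NB
Op 10: route key 28: smallest pos >= 28 is 81 -> NB
Op 11: route key 28: smallest pos >= 28 is 81 -> NB

Answer: NA NB NB NA NB NB NB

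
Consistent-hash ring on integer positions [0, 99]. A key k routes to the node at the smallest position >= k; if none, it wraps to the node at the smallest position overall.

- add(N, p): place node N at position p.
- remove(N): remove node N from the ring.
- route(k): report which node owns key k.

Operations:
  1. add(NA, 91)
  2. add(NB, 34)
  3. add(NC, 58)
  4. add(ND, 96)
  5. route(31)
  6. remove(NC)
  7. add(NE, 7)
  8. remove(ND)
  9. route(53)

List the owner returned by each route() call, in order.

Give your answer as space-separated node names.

Op 1: add NA@91 -> ring=[91:NA]
Op 2: add NB@34 -> ring=[34:NB,91:NA]
Op 3: add NC@58 -> ring=[34:NB,58:NC,91:NA]
Op 4: add ND@96 -> ring=[34:NB,58:NC,91:NA,96:ND]
Op 5: route key 31: smallest pos >= 31 is 34 -> NB
Op 6: remove NC -> ring=[34:NB,91:NA,96:ND]
Op 7: add NE@7 -> ring=[7:NE,34:NB,91:NA,96:ND]
Op 8: remove ND -> ring=[7:NE,34:NB,91:NA]
Op 9: route key 53: smallest pos >= 53 is 91 -> NA

Answer: NB NA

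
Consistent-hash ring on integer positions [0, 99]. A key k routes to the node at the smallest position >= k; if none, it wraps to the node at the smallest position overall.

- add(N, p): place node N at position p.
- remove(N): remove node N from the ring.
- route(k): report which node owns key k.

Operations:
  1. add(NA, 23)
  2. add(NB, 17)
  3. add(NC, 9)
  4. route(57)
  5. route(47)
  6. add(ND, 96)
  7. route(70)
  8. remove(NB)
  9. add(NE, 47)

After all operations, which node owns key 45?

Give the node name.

Answer: NE

Derivation:
Op 1: add NA@23 -> ring=[23:NA]
Op 2: add NB@17 -> ring=[17:NB,23:NA]
Op 3: add NC@9 -> ring=[9:NC,17:NB,23:NA]
Op 4: route key 57: none >= 57, wrap to smallest pos 9 -> NC
Op 5: route key 47: none >= 47, wrap to smallest pos 9 -> NC
Op 6: add ND@96 -> ring=[9:NC,17:NB,23:NA,96:ND]
Op 7: route key 70: smallest pos >= 70 is 96 -> ND
Op 8: remove NB -> ring=[9:NC,23:NA,96:ND]
Op 9: add NE@47 -> ring=[9:NC,23:NA,47:NE,96:ND]
Final route key 45: smallest pos >= 45 is 47 -> NE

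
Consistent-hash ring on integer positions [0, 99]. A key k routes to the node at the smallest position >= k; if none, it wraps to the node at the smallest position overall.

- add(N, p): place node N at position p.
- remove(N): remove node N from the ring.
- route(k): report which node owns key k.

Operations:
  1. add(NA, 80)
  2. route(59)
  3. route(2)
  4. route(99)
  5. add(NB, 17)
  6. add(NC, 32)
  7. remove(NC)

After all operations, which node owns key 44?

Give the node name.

Op 1: add NA@80 -> ring=[80:NA]
Op 2: route key 59: smallest pos >= 59 is 80 -> NA
Op 3: route key 2: smallest pos >= 2 is 80 -> NA
Op 4: route key 99: none >= 99, wrap to smallest pos 80 -> NA
Op 5: add NB@17 -> ring=[17:NB,80:NA]
Op 6: add NC@32 -> ring=[17:NB,32:NC,80:NA]
Op 7: remove NC -> ring=[17:NB,80:NA]
Final route key 44: smallest pos >= 44 is 80 -> NA

Answer: NA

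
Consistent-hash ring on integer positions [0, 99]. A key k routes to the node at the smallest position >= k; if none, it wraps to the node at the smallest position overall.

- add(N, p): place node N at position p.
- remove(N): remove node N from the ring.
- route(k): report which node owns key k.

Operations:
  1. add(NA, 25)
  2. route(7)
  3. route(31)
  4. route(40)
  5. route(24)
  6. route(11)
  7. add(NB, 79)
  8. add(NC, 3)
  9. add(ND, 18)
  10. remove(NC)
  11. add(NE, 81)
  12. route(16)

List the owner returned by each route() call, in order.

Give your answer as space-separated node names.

Op 1: add NA@25 -> ring=[25:NA]
Op 2: route key 7: smallest pos >= 7 is 25 -> NA
Op 3: route key 31: none >= 31, wrap to smallest pos 25 -> NA
Op 4: route key 40: none >= 40, wrap to smallest pos 25 -> NA
Op 5: route key 24: smallest pos >= 24 is 25 -> NA
Op 6: route key 11: smallest pos >= 11 is 25 -> NA
Op 7: add NB@79 -> ring=[25:NA,79:NB]
Op 8: add NC@3 -> ring=[3:NC,25:NA,79:NB]
Op 9: add ND@18 -> ring=[3:NC,18:ND,25:NA,79:NB]
Op 10: remove NC -> ring=[18:ND,25:NA,79:NB]
Op 11: add NE@81 -> ring=[18:ND,25:NA,79:NB,81:NE]
Op 12: route key 16: smallest pos >= 16 is 18 -> ND

Answer: NA NA NA NA NA ND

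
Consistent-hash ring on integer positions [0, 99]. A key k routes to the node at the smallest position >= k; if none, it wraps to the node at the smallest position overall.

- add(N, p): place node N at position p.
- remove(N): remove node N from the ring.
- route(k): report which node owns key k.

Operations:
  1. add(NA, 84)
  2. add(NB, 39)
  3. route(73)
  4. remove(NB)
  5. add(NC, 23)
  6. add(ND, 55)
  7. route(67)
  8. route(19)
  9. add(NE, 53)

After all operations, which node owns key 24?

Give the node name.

Op 1: add NA@84 -> ring=[84:NA]
Op 2: add NB@39 -> ring=[39:NB,84:NA]
Op 3: route key 73: smallest pos >= 73 is 84 -> NA
Op 4: remove NB -> ring=[84:NA]
Op 5: add NC@23 -> ring=[23:NC,84:NA]
Op 6: add ND@55 -> ring=[23:NC,55:ND,84:NA]
Op 7: route key 67: smallest pos >= 67 is 84 -> NA
Op 8: route key 19: smallest pos >= 19 is 23 -> NC
Op 9: add NE@53 -> ring=[23:NC,53:NE,55:ND,84:NA]
Final route key 24: smallest pos >= 24 is 53 -> NE

Answer: NE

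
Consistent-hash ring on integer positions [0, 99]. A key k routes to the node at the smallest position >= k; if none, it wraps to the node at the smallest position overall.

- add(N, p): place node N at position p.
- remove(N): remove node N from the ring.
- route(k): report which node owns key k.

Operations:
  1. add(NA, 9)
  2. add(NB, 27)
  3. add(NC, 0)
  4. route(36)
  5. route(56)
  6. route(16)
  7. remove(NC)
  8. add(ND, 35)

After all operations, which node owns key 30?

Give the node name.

Op 1: add NA@9 -> ring=[9:NA]
Op 2: add NB@27 -> ring=[9:NA,27:NB]
Op 3: add NC@0 -> ring=[0:NC,9:NA,27:NB]
Op 4: route key 36: none >= 36, wrap to smallest pos 0 -> NC
Op 5: route key 56: none >= 56, wrap to smallest pos 0 -> NC
Op 6: route key 16: smallest pos >= 16 is 27 -> NB
Op 7: remove NC -> ring=[9:NA,27:NB]
Op 8: add ND@35 -> ring=[9:NA,27:NB,35:ND]
Final route key 30: smallest pos >= 30 is 35 -> ND

Answer: ND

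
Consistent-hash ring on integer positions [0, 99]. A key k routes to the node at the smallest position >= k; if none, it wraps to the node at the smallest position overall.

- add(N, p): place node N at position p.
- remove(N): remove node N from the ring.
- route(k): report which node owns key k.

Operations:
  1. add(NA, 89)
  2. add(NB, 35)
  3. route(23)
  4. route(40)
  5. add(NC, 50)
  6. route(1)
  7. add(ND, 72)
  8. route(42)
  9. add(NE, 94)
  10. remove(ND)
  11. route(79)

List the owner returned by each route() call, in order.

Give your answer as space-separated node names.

Answer: NB NA NB NC NA

Derivation:
Op 1: add NA@89 -> ring=[89:NA]
Op 2: add NB@35 -> ring=[35:NB,89:NA]
Op 3: route key 23: smallest pos >= 23 is 35 -> NB
Op 4: route key 40: smallest pos >= 40 is 89 -> NA
Op 5: add NC@50 -> ring=[35:NB,50:NC,89:NA]
Op 6: route key 1: smallest pos >= 1 is 35 -> NB
Op 7: add ND@72 -> ring=[35:NB,50:NC,72:ND,89:NA]
Op 8: route key 42: smallest pos >= 42 is 50 -> NC
Op 9: add NE@94 -> ring=[35:NB,50:NC,72:ND,89:NA,94:NE]
Op 10: remove ND -> ring=[35:NB,50:NC,89:NA,94:NE]
Op 11: route key 79: smallest pos >= 79 is 89 -> NA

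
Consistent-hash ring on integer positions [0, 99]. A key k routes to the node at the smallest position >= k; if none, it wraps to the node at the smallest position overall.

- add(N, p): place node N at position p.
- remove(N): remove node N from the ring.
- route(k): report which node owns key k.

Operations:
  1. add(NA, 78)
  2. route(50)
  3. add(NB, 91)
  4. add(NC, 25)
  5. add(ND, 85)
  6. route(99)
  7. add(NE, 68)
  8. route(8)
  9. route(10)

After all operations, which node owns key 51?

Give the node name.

Op 1: add NA@78 -> ring=[78:NA]
Op 2: route key 50: smallest pos >= 50 is 78 -> NA
Op 3: add NB@91 -> ring=[78:NA,91:NB]
Op 4: add NC@25 -> ring=[25:NC,78:NA,91:NB]
Op 5: add ND@85 -> ring=[25:NC,78:NA,85:ND,91:NB]
Op 6: route key 99: none >= 99, wrap to smallest pos 25 -> NC
Op 7: add NE@68 -> ring=[25:NC,68:NE,78:NA,85:ND,91:NB]
Op 8: route key 8: smallest pos >= 8 is 25 -> NC
Op 9: route key 10: smallest pos >= 10 is 25 -> NC
Final route key 51: smallest pos >= 51 is 68 -> NE

Answer: NE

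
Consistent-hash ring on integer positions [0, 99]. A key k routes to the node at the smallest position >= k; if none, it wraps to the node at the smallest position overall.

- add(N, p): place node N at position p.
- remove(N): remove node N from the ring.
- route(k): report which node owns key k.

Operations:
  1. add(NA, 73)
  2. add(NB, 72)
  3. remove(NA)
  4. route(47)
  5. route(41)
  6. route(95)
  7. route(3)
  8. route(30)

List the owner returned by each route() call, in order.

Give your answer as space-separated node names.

Answer: NB NB NB NB NB

Derivation:
Op 1: add NA@73 -> ring=[73:NA]
Op 2: add NB@72 -> ring=[72:NB,73:NA]
Op 3: remove NA -> ring=[72:NB]
Op 4: route key 47: smallest pos >= 47 is 72 -> NB
Op 5: route key 41: smallest pos >= 41 is 72 -> NB
Op 6: route key 95: none >= 95, wrap to smallest pos 72 -> NB
Op 7: route key 3: smallest pos >= 3 is 72 -> NB
Op 8: route key 30: smallest pos >= 30 is 72 -> NB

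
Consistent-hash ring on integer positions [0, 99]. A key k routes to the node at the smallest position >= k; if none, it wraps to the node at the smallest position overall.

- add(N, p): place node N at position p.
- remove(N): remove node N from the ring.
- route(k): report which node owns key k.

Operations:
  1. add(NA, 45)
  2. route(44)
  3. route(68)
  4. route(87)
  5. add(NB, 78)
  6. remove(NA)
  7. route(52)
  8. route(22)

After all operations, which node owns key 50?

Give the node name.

Answer: NB

Derivation:
Op 1: add NA@45 -> ring=[45:NA]
Op 2: route key 44: smallest pos >= 44 is 45 -> NA
Op 3: route key 68: none >= 68, wrap to smallest pos 45 -> NA
Op 4: route key 87: none >= 87, wrap to smallest pos 45 -> NA
Op 5: add NB@78 -> ring=[45:NA,78:NB]
Op 6: remove NA -> ring=[78:NB]
Op 7: route key 52: smallest pos >= 52 is 78 -> NB
Op 8: route key 22: smallest pos >= 22 is 78 -> NB
Final route key 50: smallest pos >= 50 is 78 -> NB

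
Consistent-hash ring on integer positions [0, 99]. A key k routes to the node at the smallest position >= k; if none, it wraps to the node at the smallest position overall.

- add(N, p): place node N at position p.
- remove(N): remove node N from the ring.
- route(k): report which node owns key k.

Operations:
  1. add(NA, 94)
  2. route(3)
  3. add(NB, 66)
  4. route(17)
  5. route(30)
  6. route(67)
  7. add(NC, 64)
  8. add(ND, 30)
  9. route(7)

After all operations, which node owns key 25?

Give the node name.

Op 1: add NA@94 -> ring=[94:NA]
Op 2: route key 3: smallest pos >= 3 is 94 -> NA
Op 3: add NB@66 -> ring=[66:NB,94:NA]
Op 4: route key 17: smallest pos >= 17 is 66 -> NB
Op 5: route key 30: smallest pos >= 30 is 66 -> NB
Op 6: route key 67: smallest pos >= 67 is 94 -> NA
Op 7: add NC@64 -> ring=[64:NC,66:NB,94:NA]
Op 8: add ND@30 -> ring=[30:ND,64:NC,66:NB,94:NA]
Op 9: route key 7: smallest pos >= 7 is 30 -> ND
Final route key 25: smallest pos >= 25 is 30 -> ND

Answer: ND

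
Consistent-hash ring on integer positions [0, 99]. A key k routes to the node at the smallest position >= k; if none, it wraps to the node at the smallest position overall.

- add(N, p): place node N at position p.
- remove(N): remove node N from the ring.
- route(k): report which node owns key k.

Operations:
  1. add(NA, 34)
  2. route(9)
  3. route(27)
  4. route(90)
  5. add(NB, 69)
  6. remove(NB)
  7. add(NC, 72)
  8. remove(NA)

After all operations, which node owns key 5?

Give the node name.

Answer: NC

Derivation:
Op 1: add NA@34 -> ring=[34:NA]
Op 2: route key 9: smallest pos >= 9 is 34 -> NA
Op 3: route key 27: smallest pos >= 27 is 34 -> NA
Op 4: route key 90: none >= 90, wrap to smallest pos 34 -> NA
Op 5: add NB@69 -> ring=[34:NA,69:NB]
Op 6: remove NB -> ring=[34:NA]
Op 7: add NC@72 -> ring=[34:NA,72:NC]
Op 8: remove NA -> ring=[72:NC]
Final route key 5: smallest pos >= 5 is 72 -> NC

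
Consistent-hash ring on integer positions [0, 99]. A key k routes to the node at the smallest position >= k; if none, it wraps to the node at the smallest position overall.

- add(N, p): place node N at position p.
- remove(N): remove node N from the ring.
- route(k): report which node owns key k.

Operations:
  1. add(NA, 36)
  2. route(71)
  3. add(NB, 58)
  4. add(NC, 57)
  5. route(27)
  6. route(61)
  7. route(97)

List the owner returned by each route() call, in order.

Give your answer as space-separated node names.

Op 1: add NA@36 -> ring=[36:NA]
Op 2: route key 71: none >= 71, wrap to smallest pos 36 -> NA
Op 3: add NB@58 -> ring=[36:NA,58:NB]
Op 4: add NC@57 -> ring=[36:NA,57:NC,58:NB]
Op 5: route key 27: smallest pos >= 27 is 36 -> NA
Op 6: route key 61: none >= 61, wrap to smallest pos 36 -> NA
Op 7: route key 97: none >= 97, wrap to smallest pos 36 -> NA

Answer: NA NA NA NA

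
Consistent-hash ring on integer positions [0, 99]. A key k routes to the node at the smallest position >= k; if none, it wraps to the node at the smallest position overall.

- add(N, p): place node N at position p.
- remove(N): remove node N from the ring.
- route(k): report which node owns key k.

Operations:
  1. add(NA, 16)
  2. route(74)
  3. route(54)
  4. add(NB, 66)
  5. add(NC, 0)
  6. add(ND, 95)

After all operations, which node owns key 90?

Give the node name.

Answer: ND

Derivation:
Op 1: add NA@16 -> ring=[16:NA]
Op 2: route key 74: none >= 74, wrap to smallest pos 16 -> NA
Op 3: route key 54: none >= 54, wrap to smallest pos 16 -> NA
Op 4: add NB@66 -> ring=[16:NA,66:NB]
Op 5: add NC@0 -> ring=[0:NC,16:NA,66:NB]
Op 6: add ND@95 -> ring=[0:NC,16:NA,66:NB,95:ND]
Final route key 90: smallest pos >= 90 is 95 -> ND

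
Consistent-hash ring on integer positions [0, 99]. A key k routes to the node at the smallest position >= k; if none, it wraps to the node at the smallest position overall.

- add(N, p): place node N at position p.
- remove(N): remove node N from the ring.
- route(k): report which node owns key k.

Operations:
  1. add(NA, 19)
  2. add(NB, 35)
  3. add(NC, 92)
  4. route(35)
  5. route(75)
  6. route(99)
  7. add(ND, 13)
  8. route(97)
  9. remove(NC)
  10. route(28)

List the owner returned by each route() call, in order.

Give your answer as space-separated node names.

Op 1: add NA@19 -> ring=[19:NA]
Op 2: add NB@35 -> ring=[19:NA,35:NB]
Op 3: add NC@92 -> ring=[19:NA,35:NB,92:NC]
Op 4: route key 35: smallest pos >= 35 is 35 -> NB
Op 5: route key 75: smallest pos >= 75 is 92 -> NC
Op 6: route key 99: none >= 99, wrap to smallest pos 19 -> NA
Op 7: add ND@13 -> ring=[13:ND,19:NA,35:NB,92:NC]
Op 8: route key 97: none >= 97, wrap to smallest pos 13 -> ND
Op 9: remove NC -> ring=[13:ND,19:NA,35:NB]
Op 10: route key 28: smallest pos >= 28 is 35 -> NB

Answer: NB NC NA ND NB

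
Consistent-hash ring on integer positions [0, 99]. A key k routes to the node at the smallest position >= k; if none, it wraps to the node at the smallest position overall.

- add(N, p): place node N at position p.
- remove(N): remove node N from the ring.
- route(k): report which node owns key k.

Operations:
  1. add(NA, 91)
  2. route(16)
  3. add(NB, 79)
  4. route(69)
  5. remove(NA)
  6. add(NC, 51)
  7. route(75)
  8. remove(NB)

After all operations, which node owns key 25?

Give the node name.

Op 1: add NA@91 -> ring=[91:NA]
Op 2: route key 16: smallest pos >= 16 is 91 -> NA
Op 3: add NB@79 -> ring=[79:NB,91:NA]
Op 4: route key 69: smallest pos >= 69 is 79 -> NB
Op 5: remove NA -> ring=[79:NB]
Op 6: add NC@51 -> ring=[51:NC,79:NB]
Op 7: route key 75: smallest pos >= 75 is 79 -> NB
Op 8: remove NB -> ring=[51:NC]
Final route key 25: smallest pos >= 25 is 51 -> NC

Answer: NC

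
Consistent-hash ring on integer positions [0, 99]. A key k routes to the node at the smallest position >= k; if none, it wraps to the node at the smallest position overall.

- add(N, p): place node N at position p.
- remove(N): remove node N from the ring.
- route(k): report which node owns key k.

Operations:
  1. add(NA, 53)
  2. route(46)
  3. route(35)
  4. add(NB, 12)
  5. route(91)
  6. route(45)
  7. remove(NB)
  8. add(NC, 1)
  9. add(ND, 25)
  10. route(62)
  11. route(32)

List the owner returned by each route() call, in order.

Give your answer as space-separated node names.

Answer: NA NA NB NA NC NA

Derivation:
Op 1: add NA@53 -> ring=[53:NA]
Op 2: route key 46: smallest pos >= 46 is 53 -> NA
Op 3: route key 35: smallest pos >= 35 is 53 -> NA
Op 4: add NB@12 -> ring=[12:NB,53:NA]
Op 5: route key 91: none >= 91, wrap to smallest pos 12 -> NB
Op 6: route key 45: smallest pos >= 45 is 53 -> NA
Op 7: remove NB -> ring=[53:NA]
Op 8: add NC@1 -> ring=[1:NC,53:NA]
Op 9: add ND@25 -> ring=[1:NC,25:ND,53:NA]
Op 10: route key 62: none >= 62, wrap to smallest pos 1 -> NC
Op 11: route key 32: smallest pos >= 32 is 53 -> NA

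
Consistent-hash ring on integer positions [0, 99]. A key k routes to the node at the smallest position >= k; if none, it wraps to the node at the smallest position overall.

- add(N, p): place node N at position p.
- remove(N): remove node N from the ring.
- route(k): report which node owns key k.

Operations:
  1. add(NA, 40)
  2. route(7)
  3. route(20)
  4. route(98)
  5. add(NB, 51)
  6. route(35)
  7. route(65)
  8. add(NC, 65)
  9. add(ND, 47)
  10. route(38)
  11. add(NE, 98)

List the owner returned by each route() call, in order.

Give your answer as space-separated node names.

Answer: NA NA NA NA NA NA

Derivation:
Op 1: add NA@40 -> ring=[40:NA]
Op 2: route key 7: smallest pos >= 7 is 40 -> NA
Op 3: route key 20: smallest pos >= 20 is 40 -> NA
Op 4: route key 98: none >= 98, wrap to smallest pos 40 -> NA
Op 5: add NB@51 -> ring=[40:NA,51:NB]
Op 6: route key 35: smallest pos >= 35 is 40 -> NA
Op 7: route key 65: none >= 65, wrap to smallest pos 40 -> NA
Op 8: add NC@65 -> ring=[40:NA,51:NB,65:NC]
Op 9: add ND@47 -> ring=[40:NA,47:ND,51:NB,65:NC]
Op 10: route key 38: smallest pos >= 38 is 40 -> NA
Op 11: add NE@98 -> ring=[40:NA,47:ND,51:NB,65:NC,98:NE]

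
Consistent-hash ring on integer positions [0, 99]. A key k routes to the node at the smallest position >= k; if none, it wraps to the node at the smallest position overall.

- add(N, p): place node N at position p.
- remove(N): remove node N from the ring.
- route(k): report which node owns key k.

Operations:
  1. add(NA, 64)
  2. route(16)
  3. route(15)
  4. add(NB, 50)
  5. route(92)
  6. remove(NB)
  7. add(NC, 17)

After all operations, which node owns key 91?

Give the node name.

Answer: NC

Derivation:
Op 1: add NA@64 -> ring=[64:NA]
Op 2: route key 16: smallest pos >= 16 is 64 -> NA
Op 3: route key 15: smallest pos >= 15 is 64 -> NA
Op 4: add NB@50 -> ring=[50:NB,64:NA]
Op 5: route key 92: none >= 92, wrap to smallest pos 50 -> NB
Op 6: remove NB -> ring=[64:NA]
Op 7: add NC@17 -> ring=[17:NC,64:NA]
Final route key 91: none >= 91, wrap to smallest pos 17 -> NC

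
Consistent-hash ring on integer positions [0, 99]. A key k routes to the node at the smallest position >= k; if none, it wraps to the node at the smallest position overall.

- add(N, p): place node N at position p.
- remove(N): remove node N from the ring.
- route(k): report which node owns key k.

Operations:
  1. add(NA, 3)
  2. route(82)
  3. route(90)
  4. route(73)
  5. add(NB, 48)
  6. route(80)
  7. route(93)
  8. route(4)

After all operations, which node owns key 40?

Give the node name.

Answer: NB

Derivation:
Op 1: add NA@3 -> ring=[3:NA]
Op 2: route key 82: none >= 82, wrap to smallest pos 3 -> NA
Op 3: route key 90: none >= 90, wrap to smallest pos 3 -> NA
Op 4: route key 73: none >= 73, wrap to smallest pos 3 -> NA
Op 5: add NB@48 -> ring=[3:NA,48:NB]
Op 6: route key 80: none >= 80, wrap to smallest pos 3 -> NA
Op 7: route key 93: none >= 93, wrap to smallest pos 3 -> NA
Op 8: route key 4: smallest pos >= 4 is 48 -> NB
Final route key 40: smallest pos >= 40 is 48 -> NB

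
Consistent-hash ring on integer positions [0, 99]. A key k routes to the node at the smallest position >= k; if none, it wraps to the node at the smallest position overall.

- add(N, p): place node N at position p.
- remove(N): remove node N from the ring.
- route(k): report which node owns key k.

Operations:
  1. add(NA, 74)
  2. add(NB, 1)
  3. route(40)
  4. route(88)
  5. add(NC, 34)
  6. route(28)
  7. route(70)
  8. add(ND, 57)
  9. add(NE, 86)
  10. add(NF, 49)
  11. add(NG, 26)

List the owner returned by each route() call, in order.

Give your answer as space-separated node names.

Op 1: add NA@74 -> ring=[74:NA]
Op 2: add NB@1 -> ring=[1:NB,74:NA]
Op 3: route key 40: smallest pos >= 40 is 74 -> NA
Op 4: route key 88: none >= 88, wrap to smallest pos 1 -> NB
Op 5: add NC@34 -> ring=[1:NB,34:NC,74:NA]
Op 6: route key 28: smallest pos >= 28 is 34 -> NC
Op 7: route key 70: smallest pos >= 70 is 74 -> NA
Op 8: add ND@57 -> ring=[1:NB,34:NC,57:ND,74:NA]
Op 9: add NE@86 -> ring=[1:NB,34:NC,57:ND,74:NA,86:NE]
Op 10: add NF@49 -> ring=[1:NB,34:NC,49:NF,57:ND,74:NA,86:NE]
Op 11: add NG@26 -> ring=[1:NB,26:NG,34:NC,49:NF,57:ND,74:NA,86:NE]

Answer: NA NB NC NA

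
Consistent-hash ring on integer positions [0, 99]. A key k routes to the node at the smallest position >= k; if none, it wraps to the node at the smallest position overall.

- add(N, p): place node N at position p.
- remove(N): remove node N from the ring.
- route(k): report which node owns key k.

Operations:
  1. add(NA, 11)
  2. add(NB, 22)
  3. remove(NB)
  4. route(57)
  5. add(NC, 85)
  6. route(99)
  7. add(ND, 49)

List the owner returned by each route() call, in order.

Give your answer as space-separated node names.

Answer: NA NA

Derivation:
Op 1: add NA@11 -> ring=[11:NA]
Op 2: add NB@22 -> ring=[11:NA,22:NB]
Op 3: remove NB -> ring=[11:NA]
Op 4: route key 57: none >= 57, wrap to smallest pos 11 -> NA
Op 5: add NC@85 -> ring=[11:NA,85:NC]
Op 6: route key 99: none >= 99, wrap to smallest pos 11 -> NA
Op 7: add ND@49 -> ring=[11:NA,49:ND,85:NC]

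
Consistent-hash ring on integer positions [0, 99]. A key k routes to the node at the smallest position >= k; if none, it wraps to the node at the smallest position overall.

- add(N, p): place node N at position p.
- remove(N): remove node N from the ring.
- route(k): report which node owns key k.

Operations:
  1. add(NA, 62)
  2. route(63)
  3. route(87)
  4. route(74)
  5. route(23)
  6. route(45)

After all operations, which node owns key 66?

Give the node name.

Answer: NA

Derivation:
Op 1: add NA@62 -> ring=[62:NA]
Op 2: route key 63: none >= 63, wrap to smallest pos 62 -> NA
Op 3: route key 87: none >= 87, wrap to smallest pos 62 -> NA
Op 4: route key 74: none >= 74, wrap to smallest pos 62 -> NA
Op 5: route key 23: smallest pos >= 23 is 62 -> NA
Op 6: route key 45: smallest pos >= 45 is 62 -> NA
Final route key 66: none >= 66, wrap to smallest pos 62 -> NA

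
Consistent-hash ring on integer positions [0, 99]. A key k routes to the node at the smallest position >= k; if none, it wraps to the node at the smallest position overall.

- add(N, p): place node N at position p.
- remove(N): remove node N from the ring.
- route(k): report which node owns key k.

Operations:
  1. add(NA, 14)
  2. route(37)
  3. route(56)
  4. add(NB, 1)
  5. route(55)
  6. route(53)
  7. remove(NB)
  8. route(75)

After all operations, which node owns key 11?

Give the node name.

Answer: NA

Derivation:
Op 1: add NA@14 -> ring=[14:NA]
Op 2: route key 37: none >= 37, wrap to smallest pos 14 -> NA
Op 3: route key 56: none >= 56, wrap to smallest pos 14 -> NA
Op 4: add NB@1 -> ring=[1:NB,14:NA]
Op 5: route key 55: none >= 55, wrap to smallest pos 1 -> NB
Op 6: route key 53: none >= 53, wrap to smallest pos 1 -> NB
Op 7: remove NB -> ring=[14:NA]
Op 8: route key 75: none >= 75, wrap to smallest pos 14 -> NA
Final route key 11: smallest pos >= 11 is 14 -> NA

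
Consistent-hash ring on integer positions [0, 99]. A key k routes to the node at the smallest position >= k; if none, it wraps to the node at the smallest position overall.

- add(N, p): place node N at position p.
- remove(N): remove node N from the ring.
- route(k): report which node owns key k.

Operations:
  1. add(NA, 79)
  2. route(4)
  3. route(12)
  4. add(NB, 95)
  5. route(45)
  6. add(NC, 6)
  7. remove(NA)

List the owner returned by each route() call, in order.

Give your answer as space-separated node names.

Op 1: add NA@79 -> ring=[79:NA]
Op 2: route key 4: smallest pos >= 4 is 79 -> NA
Op 3: route key 12: smallest pos >= 12 is 79 -> NA
Op 4: add NB@95 -> ring=[79:NA,95:NB]
Op 5: route key 45: smallest pos >= 45 is 79 -> NA
Op 6: add NC@6 -> ring=[6:NC,79:NA,95:NB]
Op 7: remove NA -> ring=[6:NC,95:NB]

Answer: NA NA NA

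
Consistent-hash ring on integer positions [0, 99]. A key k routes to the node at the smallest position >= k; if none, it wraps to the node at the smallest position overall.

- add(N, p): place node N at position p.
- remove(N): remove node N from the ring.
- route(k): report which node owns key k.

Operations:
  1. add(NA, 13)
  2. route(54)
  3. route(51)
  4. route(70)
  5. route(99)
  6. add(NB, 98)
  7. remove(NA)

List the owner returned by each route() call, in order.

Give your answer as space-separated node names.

Answer: NA NA NA NA

Derivation:
Op 1: add NA@13 -> ring=[13:NA]
Op 2: route key 54: none >= 54, wrap to smallest pos 13 -> NA
Op 3: route key 51: none >= 51, wrap to smallest pos 13 -> NA
Op 4: route key 70: none >= 70, wrap to smallest pos 13 -> NA
Op 5: route key 99: none >= 99, wrap to smallest pos 13 -> NA
Op 6: add NB@98 -> ring=[13:NA,98:NB]
Op 7: remove NA -> ring=[98:NB]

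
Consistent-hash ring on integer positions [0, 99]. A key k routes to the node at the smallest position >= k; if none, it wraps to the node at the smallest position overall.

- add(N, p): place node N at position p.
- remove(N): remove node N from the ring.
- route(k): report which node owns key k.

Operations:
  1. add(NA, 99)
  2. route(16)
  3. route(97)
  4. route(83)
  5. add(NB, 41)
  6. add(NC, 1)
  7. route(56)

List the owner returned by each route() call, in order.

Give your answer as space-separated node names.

Op 1: add NA@99 -> ring=[99:NA]
Op 2: route key 16: smallest pos >= 16 is 99 -> NA
Op 3: route key 97: smallest pos >= 97 is 99 -> NA
Op 4: route key 83: smallest pos >= 83 is 99 -> NA
Op 5: add NB@41 -> ring=[41:NB,99:NA]
Op 6: add NC@1 -> ring=[1:NC,41:NB,99:NA]
Op 7: route key 56: smallest pos >= 56 is 99 -> NA

Answer: NA NA NA NA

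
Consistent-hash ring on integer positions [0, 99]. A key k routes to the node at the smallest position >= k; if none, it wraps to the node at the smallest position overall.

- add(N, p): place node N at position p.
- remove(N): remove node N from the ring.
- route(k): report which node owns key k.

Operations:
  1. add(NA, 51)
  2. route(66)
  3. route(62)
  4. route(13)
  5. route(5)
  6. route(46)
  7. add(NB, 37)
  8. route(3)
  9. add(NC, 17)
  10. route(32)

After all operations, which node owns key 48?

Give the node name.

Op 1: add NA@51 -> ring=[51:NA]
Op 2: route key 66: none >= 66, wrap to smallest pos 51 -> NA
Op 3: route key 62: none >= 62, wrap to smallest pos 51 -> NA
Op 4: route key 13: smallest pos >= 13 is 51 -> NA
Op 5: route key 5: smallest pos >= 5 is 51 -> NA
Op 6: route key 46: smallest pos >= 46 is 51 -> NA
Op 7: add NB@37 -> ring=[37:NB,51:NA]
Op 8: route key 3: smallest pos >= 3 is 37 -> NB
Op 9: add NC@17 -> ring=[17:NC,37:NB,51:NA]
Op 10: route key 32: smallest pos >= 32 is 37 -> NB
Final route key 48: smallest pos >= 48 is 51 -> NA

Answer: NA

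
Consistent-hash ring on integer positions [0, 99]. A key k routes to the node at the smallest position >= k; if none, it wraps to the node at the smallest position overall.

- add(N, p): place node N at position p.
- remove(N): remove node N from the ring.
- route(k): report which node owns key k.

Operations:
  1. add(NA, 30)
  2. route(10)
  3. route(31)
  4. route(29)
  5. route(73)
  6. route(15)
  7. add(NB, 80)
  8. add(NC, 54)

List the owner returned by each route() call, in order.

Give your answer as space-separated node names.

Op 1: add NA@30 -> ring=[30:NA]
Op 2: route key 10: smallest pos >= 10 is 30 -> NA
Op 3: route key 31: none >= 31, wrap to smallest pos 30 -> NA
Op 4: route key 29: smallest pos >= 29 is 30 -> NA
Op 5: route key 73: none >= 73, wrap to smallest pos 30 -> NA
Op 6: route key 15: smallest pos >= 15 is 30 -> NA
Op 7: add NB@80 -> ring=[30:NA,80:NB]
Op 8: add NC@54 -> ring=[30:NA,54:NC,80:NB]

Answer: NA NA NA NA NA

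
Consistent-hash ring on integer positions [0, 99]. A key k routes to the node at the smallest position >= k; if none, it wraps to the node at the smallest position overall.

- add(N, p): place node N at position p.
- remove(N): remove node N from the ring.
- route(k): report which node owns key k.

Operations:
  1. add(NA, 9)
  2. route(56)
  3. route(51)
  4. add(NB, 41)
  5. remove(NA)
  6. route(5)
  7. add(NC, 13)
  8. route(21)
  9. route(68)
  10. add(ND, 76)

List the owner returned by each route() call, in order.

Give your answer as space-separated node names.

Answer: NA NA NB NB NC

Derivation:
Op 1: add NA@9 -> ring=[9:NA]
Op 2: route key 56: none >= 56, wrap to smallest pos 9 -> NA
Op 3: route key 51: none >= 51, wrap to smallest pos 9 -> NA
Op 4: add NB@41 -> ring=[9:NA,41:NB]
Op 5: remove NA -> ring=[41:NB]
Op 6: route key 5: smallest pos >= 5 is 41 -> NB
Op 7: add NC@13 -> ring=[13:NC,41:NB]
Op 8: route key 21: smallest pos >= 21 is 41 -> NB
Op 9: route key 68: none >= 68, wrap to smallest pos 13 -> NC
Op 10: add ND@76 -> ring=[13:NC,41:NB,76:ND]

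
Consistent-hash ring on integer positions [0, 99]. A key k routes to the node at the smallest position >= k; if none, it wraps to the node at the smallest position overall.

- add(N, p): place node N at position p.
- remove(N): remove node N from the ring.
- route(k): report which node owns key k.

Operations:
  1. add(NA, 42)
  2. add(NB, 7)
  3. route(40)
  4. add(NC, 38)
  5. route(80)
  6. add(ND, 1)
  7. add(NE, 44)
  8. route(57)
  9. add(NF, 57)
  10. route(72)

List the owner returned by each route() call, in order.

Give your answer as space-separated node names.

Op 1: add NA@42 -> ring=[42:NA]
Op 2: add NB@7 -> ring=[7:NB,42:NA]
Op 3: route key 40: smallest pos >= 40 is 42 -> NA
Op 4: add NC@38 -> ring=[7:NB,38:NC,42:NA]
Op 5: route key 80: none >= 80, wrap to smallest pos 7 -> NB
Op 6: add ND@1 -> ring=[1:ND,7:NB,38:NC,42:NA]
Op 7: add NE@44 -> ring=[1:ND,7:NB,38:NC,42:NA,44:NE]
Op 8: route key 57: none >= 57, wrap to smallest pos 1 -> ND
Op 9: add NF@57 -> ring=[1:ND,7:NB,38:NC,42:NA,44:NE,57:NF]
Op 10: route key 72: none >= 72, wrap to smallest pos 1 -> ND

Answer: NA NB ND ND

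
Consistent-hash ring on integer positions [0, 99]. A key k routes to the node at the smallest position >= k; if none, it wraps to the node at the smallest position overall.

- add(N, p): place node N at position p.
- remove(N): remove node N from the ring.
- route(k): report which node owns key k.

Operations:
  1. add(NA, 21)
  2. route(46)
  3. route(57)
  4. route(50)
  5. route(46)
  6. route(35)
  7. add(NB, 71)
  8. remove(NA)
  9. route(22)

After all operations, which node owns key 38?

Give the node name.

Op 1: add NA@21 -> ring=[21:NA]
Op 2: route key 46: none >= 46, wrap to smallest pos 21 -> NA
Op 3: route key 57: none >= 57, wrap to smallest pos 21 -> NA
Op 4: route key 50: none >= 50, wrap to smallest pos 21 -> NA
Op 5: route key 46: none >= 46, wrap to smallest pos 21 -> NA
Op 6: route key 35: none >= 35, wrap to smallest pos 21 -> NA
Op 7: add NB@71 -> ring=[21:NA,71:NB]
Op 8: remove NA -> ring=[71:NB]
Op 9: route key 22: smallest pos >= 22 is 71 -> NB
Final route key 38: smallest pos >= 38 is 71 -> NB

Answer: NB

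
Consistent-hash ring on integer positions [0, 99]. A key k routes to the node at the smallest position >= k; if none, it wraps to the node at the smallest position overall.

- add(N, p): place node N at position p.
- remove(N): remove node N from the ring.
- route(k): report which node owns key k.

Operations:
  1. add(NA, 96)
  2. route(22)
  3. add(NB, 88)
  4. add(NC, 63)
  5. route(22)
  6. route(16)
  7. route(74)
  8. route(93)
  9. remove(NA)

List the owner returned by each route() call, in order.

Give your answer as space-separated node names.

Op 1: add NA@96 -> ring=[96:NA]
Op 2: route key 22: smallest pos >= 22 is 96 -> NA
Op 3: add NB@88 -> ring=[88:NB,96:NA]
Op 4: add NC@63 -> ring=[63:NC,88:NB,96:NA]
Op 5: route key 22: smallest pos >= 22 is 63 -> NC
Op 6: route key 16: smallest pos >= 16 is 63 -> NC
Op 7: route key 74: smallest pos >= 74 is 88 -> NB
Op 8: route key 93: smallest pos >= 93 is 96 -> NA
Op 9: remove NA -> ring=[63:NC,88:NB]

Answer: NA NC NC NB NA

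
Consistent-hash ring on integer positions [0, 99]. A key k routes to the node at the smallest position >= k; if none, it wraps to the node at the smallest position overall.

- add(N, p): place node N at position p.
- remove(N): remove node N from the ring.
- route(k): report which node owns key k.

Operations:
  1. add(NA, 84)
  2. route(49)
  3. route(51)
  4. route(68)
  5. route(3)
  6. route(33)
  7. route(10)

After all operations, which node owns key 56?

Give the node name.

Op 1: add NA@84 -> ring=[84:NA]
Op 2: route key 49: smallest pos >= 49 is 84 -> NA
Op 3: route key 51: smallest pos >= 51 is 84 -> NA
Op 4: route key 68: smallest pos >= 68 is 84 -> NA
Op 5: route key 3: smallest pos >= 3 is 84 -> NA
Op 6: route key 33: smallest pos >= 33 is 84 -> NA
Op 7: route key 10: smallest pos >= 10 is 84 -> NA
Final route key 56: smallest pos >= 56 is 84 -> NA

Answer: NA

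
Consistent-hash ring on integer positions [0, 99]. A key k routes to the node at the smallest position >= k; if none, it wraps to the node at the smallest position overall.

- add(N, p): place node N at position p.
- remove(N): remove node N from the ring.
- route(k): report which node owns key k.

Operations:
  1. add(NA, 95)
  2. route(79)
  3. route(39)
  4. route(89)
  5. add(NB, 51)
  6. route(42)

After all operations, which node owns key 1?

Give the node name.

Answer: NB

Derivation:
Op 1: add NA@95 -> ring=[95:NA]
Op 2: route key 79: smallest pos >= 79 is 95 -> NA
Op 3: route key 39: smallest pos >= 39 is 95 -> NA
Op 4: route key 89: smallest pos >= 89 is 95 -> NA
Op 5: add NB@51 -> ring=[51:NB,95:NA]
Op 6: route key 42: smallest pos >= 42 is 51 -> NB
Final route key 1: smallest pos >= 1 is 51 -> NB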